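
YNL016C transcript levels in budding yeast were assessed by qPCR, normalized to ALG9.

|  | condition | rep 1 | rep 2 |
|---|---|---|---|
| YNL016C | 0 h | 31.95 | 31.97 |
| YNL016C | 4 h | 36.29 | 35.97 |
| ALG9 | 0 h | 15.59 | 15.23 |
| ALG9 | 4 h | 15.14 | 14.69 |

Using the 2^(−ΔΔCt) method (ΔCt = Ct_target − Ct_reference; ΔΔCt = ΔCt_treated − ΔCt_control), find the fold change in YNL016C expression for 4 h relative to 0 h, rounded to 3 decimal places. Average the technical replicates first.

Mean Ct: YNL016C 0 h 31.960; YNL016C 4 h 36.130; ALG9 0 h 15.410; ALG9 4 h 14.915
ΔCt(0 h) = 31.960 − 15.410 = 16.550
ΔCt(4 h) = 36.130 − 14.915 = 21.215
ΔΔCt = 21.215 − 16.550 = 4.665
Fold change = 2^(−4.665) = 0.0394

0.039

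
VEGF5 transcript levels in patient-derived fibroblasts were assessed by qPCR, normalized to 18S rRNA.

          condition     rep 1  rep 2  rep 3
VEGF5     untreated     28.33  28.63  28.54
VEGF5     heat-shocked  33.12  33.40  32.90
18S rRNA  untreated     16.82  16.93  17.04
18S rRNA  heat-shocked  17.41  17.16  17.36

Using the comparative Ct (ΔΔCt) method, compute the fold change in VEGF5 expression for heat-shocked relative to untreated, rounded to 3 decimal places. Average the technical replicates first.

Mean Ct: VEGF5 untreated 28.500; VEGF5 heat-shocked 33.140; 18S rRNA untreated 16.930; 18S rRNA heat-shocked 17.310
ΔCt(untreated) = 28.500 − 16.930 = 11.570
ΔCt(heat-shocked) = 33.140 − 17.310 = 15.830
ΔΔCt = 15.830 − 11.570 = 4.260
Fold change = 2^(−4.260) = 0.0522

0.052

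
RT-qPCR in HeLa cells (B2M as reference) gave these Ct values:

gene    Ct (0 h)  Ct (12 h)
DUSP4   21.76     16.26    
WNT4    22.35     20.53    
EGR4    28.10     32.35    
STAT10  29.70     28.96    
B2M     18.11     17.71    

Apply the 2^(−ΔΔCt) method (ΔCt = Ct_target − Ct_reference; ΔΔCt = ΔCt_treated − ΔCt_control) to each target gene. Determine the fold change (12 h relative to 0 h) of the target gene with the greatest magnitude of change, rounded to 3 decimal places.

DUSP4: ΔΔCt = (16.26−17.71) − (21.76−18.11) = -1.45 − 3.65 = -5.10; fold change = 2^5.10 = 34.297
WNT4: ΔΔCt = (20.53−17.71) − (22.35−18.11) = 2.82 − 4.24 = -1.42; fold change = 2^1.42 = 2.676
EGR4: ΔΔCt = (32.35−17.71) − (28.10−18.11) = 14.64 − 9.99 = 4.65; fold change = 2^-4.65 = 0.040
STAT10: ΔΔCt = (28.96−17.71) − (29.70−18.11) = 11.25 − 11.59 = -0.34; fold change = 2^0.34 = 1.266
DUSP4 has the largest |ΔΔCt| = 5.10.

34.297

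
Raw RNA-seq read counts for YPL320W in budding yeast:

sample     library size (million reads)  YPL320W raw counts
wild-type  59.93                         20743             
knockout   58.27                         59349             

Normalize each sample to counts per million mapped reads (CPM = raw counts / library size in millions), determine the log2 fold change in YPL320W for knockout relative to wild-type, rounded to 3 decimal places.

1.557

CPM(wild-type) = 20743 / 59.93 = 346.1205
CPM(knockout) = 59349 / 58.27 = 1018.5172
Fold change = 1018.5172 / 346.1205 = 2.94267
log2(2.94267) = 1.5571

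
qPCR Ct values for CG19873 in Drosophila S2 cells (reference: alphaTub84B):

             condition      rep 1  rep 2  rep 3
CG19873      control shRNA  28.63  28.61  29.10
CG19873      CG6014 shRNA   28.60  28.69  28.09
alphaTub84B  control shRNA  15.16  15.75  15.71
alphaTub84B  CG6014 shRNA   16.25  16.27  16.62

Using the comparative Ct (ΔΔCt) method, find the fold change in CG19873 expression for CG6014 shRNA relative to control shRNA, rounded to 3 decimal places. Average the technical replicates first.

2.235

Mean Ct: CG19873 control shRNA 28.780; CG19873 CG6014 shRNA 28.460; alphaTub84B control shRNA 15.540; alphaTub84B CG6014 shRNA 16.380
ΔCt(control shRNA) = 28.780 − 15.540 = 13.240
ΔCt(CG6014 shRNA) = 28.460 − 16.380 = 12.080
ΔΔCt = 12.080 − 13.240 = -1.160
Fold change = 2^(−(-1.160)) = 2^1.160 = 2.2346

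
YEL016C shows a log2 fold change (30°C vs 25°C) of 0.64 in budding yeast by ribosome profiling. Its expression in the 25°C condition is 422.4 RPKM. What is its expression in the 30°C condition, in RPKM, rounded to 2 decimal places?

658.24

Fold change = 2^(0.64) = 1.5583
30°C expression = 422.4 × 1.5583 = 658.24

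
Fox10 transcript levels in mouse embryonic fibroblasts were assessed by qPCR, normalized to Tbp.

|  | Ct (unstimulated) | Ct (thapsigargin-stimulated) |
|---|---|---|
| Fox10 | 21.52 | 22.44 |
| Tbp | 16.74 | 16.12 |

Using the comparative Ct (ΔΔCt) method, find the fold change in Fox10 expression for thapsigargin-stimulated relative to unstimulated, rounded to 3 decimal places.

ΔCt(unstimulated) = 21.520 − 16.740 = 4.780
ΔCt(thapsigargin-stimulated) = 22.440 − 16.120 = 6.320
ΔΔCt = 6.320 − 4.780 = 1.540
Fold change = 2^(−1.540) = 0.3439

0.344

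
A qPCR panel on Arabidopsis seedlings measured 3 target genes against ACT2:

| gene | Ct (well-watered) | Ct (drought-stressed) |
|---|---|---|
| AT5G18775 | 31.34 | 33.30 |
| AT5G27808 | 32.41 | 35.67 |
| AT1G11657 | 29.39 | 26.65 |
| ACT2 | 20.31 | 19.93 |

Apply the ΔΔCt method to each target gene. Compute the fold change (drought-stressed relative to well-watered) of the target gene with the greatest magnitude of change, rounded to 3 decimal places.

0.080

AT5G18775: ΔΔCt = (33.30−19.93) − (31.34−20.31) = 13.37 − 11.03 = 2.34; fold change = 2^-2.34 = 0.198
AT5G27808: ΔΔCt = (35.67−19.93) − (32.41−20.31) = 15.74 − 12.10 = 3.64; fold change = 2^-3.64 = 0.080
AT1G11657: ΔΔCt = (26.65−19.93) − (29.39−20.31) = 6.72 − 9.08 = -2.36; fold change = 2^2.36 = 5.134
AT5G27808 has the largest |ΔΔCt| = 3.64.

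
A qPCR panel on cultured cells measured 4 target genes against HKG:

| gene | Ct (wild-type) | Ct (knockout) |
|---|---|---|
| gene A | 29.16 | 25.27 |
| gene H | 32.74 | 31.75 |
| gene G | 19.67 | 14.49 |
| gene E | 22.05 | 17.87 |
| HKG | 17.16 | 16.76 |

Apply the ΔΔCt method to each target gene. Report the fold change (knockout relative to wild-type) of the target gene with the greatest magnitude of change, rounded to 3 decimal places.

27.474

gene A: ΔΔCt = (25.27−16.76) − (29.16−17.16) = 8.51 − 12.00 = -3.49; fold change = 2^3.49 = 11.236
gene H: ΔΔCt = (31.75−16.76) − (32.74−17.16) = 14.99 − 15.58 = -0.59; fold change = 2^0.59 = 1.505
gene G: ΔΔCt = (14.49−16.76) − (19.67−17.16) = -2.27 − 2.51 = -4.78; fold change = 2^4.78 = 27.474
gene E: ΔΔCt = (17.87−16.76) − (22.05−17.16) = 1.11 − 4.89 = -3.78; fold change = 2^3.78 = 13.737
gene G has the largest |ΔΔCt| = 4.78.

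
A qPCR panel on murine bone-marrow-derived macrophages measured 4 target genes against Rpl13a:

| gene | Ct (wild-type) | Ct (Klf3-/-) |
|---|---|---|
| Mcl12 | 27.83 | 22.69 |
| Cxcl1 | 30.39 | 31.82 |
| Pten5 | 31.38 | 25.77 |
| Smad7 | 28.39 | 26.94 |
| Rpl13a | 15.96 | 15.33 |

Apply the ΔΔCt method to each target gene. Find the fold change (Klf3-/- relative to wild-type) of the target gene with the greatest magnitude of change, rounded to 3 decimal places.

31.559

Mcl12: ΔΔCt = (22.69−15.33) − (27.83−15.96) = 7.36 − 11.87 = -4.51; fold change = 2^4.51 = 22.785
Cxcl1: ΔΔCt = (31.82−15.33) − (30.39−15.96) = 16.49 − 14.43 = 2.06; fold change = 2^-2.06 = 0.240
Pten5: ΔΔCt = (25.77−15.33) − (31.38−15.96) = 10.44 − 15.42 = -4.98; fold change = 2^4.98 = 31.559
Smad7: ΔΔCt = (26.94−15.33) − (28.39−15.96) = 11.61 − 12.43 = -0.82; fold change = 2^0.82 = 1.765
Pten5 has the largest |ΔΔCt| = 4.98.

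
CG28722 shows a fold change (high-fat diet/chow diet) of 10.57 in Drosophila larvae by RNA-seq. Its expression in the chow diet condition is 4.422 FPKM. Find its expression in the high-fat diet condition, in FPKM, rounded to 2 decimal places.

high-fat diet expression = 4.422 × 10.57 = 46.74

46.74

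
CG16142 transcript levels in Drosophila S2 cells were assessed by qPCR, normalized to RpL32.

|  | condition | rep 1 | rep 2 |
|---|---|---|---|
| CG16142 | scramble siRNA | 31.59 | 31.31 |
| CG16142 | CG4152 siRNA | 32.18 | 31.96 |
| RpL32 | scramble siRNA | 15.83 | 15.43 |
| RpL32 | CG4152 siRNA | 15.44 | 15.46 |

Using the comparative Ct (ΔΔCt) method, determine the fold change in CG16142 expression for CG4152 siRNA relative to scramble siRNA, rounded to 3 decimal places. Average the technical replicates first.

Mean Ct: CG16142 scramble siRNA 31.450; CG16142 CG4152 siRNA 32.070; RpL32 scramble siRNA 15.630; RpL32 CG4152 siRNA 15.450
ΔCt(scramble siRNA) = 31.450 − 15.630 = 15.820
ΔCt(CG4152 siRNA) = 32.070 − 15.450 = 16.620
ΔΔCt = 16.620 − 15.820 = 0.800
Fold change = 2^(−0.800) = 0.5743

0.574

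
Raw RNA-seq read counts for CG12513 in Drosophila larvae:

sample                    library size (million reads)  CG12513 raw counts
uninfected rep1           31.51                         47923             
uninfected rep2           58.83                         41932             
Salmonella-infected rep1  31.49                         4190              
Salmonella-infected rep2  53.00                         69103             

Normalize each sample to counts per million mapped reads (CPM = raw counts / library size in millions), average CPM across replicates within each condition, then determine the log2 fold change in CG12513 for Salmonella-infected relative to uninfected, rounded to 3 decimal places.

-0.636

CPM(uninfected rep1) = 47923 / 31.51 = 1520.8823
CPM(uninfected rep2) = 41932 / 58.83 = 712.7656
CPM(Salmonella-infected rep1) = 4190 / 31.49 = 133.0581
CPM(Salmonella-infected rep2) = 69103 / 53.00 = 1303.8302
mean CPM(uninfected) = 1116.8239; mean CPM(Salmonella-infected) = 718.4442
Fold change = 718.4442 / 1116.8239 = 0.64329
log2(0.64329) = -0.6365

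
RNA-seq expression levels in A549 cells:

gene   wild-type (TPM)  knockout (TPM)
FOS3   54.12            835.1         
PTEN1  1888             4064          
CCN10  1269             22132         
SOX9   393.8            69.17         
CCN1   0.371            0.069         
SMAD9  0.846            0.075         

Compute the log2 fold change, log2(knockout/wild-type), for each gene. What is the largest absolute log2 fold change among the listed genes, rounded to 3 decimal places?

log2(835.1/54.12) = 3.948  (FOS3)
log2(4064/1888) = 1.106  (PTEN1)
log2(22132/1269) = 4.124  (CCN10)
log2(69.17/393.8) = -2.509  (SOX9)
log2(0.069/0.371) = -2.427  (CCN1)
log2(0.075/0.846) = -3.496  (SMAD9)
The largest magnitude belongs to CCN10.

4.124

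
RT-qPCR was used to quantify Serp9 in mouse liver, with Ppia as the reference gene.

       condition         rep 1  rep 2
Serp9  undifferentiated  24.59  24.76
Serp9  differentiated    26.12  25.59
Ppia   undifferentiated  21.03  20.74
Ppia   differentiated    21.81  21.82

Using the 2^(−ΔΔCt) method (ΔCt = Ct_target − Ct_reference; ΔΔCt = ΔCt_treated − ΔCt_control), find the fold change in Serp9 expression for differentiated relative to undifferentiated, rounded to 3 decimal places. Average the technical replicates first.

0.841

Mean Ct: Serp9 undifferentiated 24.675; Serp9 differentiated 25.855; Ppia undifferentiated 20.885; Ppia differentiated 21.815
ΔCt(undifferentiated) = 24.675 − 20.885 = 3.790
ΔCt(differentiated) = 25.855 − 21.815 = 4.040
ΔΔCt = 4.040 − 3.790 = 0.250
Fold change = 2^(−0.250) = 0.8409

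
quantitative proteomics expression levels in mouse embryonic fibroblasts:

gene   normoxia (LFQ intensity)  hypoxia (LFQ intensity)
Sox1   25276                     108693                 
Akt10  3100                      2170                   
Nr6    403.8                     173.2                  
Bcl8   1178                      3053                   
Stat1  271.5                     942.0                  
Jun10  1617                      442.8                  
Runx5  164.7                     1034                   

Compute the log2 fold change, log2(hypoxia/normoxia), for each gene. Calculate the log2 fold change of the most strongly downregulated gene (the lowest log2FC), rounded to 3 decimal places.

-1.869

log2(108693/25276) = 2.104  (Sox1)
log2(2170/3100) = -0.515  (Akt10)
log2(173.2/403.8) = -1.221  (Nr6)
log2(3053/1178) = 1.374  (Bcl8)
log2(942.0/271.5) = 1.795  (Stat1)
log2(442.8/1617) = -1.869  (Jun10)
log2(1034/164.7) = 2.650  (Runx5)
Jun10 is most strongly downregulated.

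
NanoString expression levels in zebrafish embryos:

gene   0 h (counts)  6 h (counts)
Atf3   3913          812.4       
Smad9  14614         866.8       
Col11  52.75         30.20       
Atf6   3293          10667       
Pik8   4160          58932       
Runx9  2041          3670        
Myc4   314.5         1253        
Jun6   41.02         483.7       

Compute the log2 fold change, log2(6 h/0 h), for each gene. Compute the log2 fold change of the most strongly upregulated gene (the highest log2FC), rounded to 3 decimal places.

log2(812.4/3913) = -2.268  (Atf3)
log2(866.8/14614) = -4.076  (Smad9)
log2(30.20/52.75) = -0.805  (Col11)
log2(10667/3293) = 1.696  (Atf6)
log2(58932/4160) = 3.824  (Pik8)
log2(3670/2041) = 0.847  (Runx9)
log2(1253/314.5) = 1.994  (Myc4)
log2(483.7/41.02) = 3.560  (Jun6)
Pik8 is most strongly upregulated.

3.824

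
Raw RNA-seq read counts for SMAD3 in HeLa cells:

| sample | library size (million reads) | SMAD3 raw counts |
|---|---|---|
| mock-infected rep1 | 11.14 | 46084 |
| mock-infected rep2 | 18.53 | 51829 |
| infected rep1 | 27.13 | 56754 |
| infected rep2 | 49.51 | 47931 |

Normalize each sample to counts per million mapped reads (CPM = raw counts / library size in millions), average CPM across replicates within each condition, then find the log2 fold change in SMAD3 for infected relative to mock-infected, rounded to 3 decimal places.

CPM(mock-infected rep1) = 46084 / 11.14 = 4136.8043
CPM(mock-infected rep2) = 51829 / 18.53 = 2797.0318
CPM(infected rep1) = 56754 / 27.13 = 2091.9278
CPM(infected rep2) = 47931 / 49.51 = 968.1075
mean CPM(mock-infected) = 3466.9181; mean CPM(infected) = 1530.0176
Fold change = 1530.0176 / 3466.9181 = 0.44132
log2(0.44132) = -1.1801

-1.180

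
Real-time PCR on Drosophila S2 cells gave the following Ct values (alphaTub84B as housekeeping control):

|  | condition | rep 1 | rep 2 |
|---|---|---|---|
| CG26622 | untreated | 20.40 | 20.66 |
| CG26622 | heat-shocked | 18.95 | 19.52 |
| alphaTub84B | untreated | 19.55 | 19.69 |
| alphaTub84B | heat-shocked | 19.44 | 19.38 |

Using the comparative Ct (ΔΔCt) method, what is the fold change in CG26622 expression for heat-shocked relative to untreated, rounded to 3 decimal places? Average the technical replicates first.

2.121

Mean Ct: CG26622 untreated 20.530; CG26622 heat-shocked 19.235; alphaTub84B untreated 19.620; alphaTub84B heat-shocked 19.410
ΔCt(untreated) = 20.530 − 19.620 = 0.910
ΔCt(heat-shocked) = 19.235 − 19.410 = -0.175
ΔΔCt = -0.175 − 0.910 = -1.085
Fold change = 2^(−(-1.085)) = 2^1.085 = 2.1214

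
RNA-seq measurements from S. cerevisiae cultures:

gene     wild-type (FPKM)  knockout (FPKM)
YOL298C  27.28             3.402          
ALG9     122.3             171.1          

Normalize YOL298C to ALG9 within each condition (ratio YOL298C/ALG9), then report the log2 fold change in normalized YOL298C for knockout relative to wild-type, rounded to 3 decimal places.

-3.488

YOL298C/ALG9 (wild-type) = 27.28 / 122.3 = 0.22306
YOL298C/ALG9 (knockout) = 3.402 / 171.1 = 0.019883
Fold change = 0.019883 / 0.22306 = 0.0891
log2(0.0891) = -3.4878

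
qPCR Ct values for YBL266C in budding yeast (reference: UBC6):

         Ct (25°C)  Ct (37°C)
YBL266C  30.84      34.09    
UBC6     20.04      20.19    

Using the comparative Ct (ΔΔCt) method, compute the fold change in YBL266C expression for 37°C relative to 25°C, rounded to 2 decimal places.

ΔCt(25°C) = 30.840 − 20.040 = 10.800
ΔCt(37°C) = 34.090 − 20.190 = 13.900
ΔΔCt = 13.900 − 10.800 = 3.100
Fold change = 2^(−3.100) = 0.117

0.12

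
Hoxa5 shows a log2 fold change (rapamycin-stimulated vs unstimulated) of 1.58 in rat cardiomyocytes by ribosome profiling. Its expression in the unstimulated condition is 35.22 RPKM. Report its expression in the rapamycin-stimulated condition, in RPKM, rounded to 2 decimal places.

105.30

Fold change = 2^(1.58) = 2.9897
rapamycin-stimulated expression = 35.22 × 2.9897 = 105.30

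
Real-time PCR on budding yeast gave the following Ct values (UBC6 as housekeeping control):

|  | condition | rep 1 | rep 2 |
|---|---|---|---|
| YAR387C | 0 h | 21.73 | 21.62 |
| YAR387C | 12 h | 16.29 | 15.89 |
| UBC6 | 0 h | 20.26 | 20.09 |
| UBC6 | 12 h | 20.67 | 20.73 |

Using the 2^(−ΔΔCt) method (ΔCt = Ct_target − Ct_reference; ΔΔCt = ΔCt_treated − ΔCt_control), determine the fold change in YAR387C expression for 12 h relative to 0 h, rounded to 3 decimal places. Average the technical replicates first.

Mean Ct: YAR387C 0 h 21.675; YAR387C 12 h 16.090; UBC6 0 h 20.175; UBC6 12 h 20.700
ΔCt(0 h) = 21.675 − 20.175 = 1.500
ΔCt(12 h) = 16.090 − 20.700 = -4.610
ΔΔCt = -4.610 − 1.500 = -6.110
Fold change = 2^(−(-6.110)) = 2^6.110 = 69.0706

69.071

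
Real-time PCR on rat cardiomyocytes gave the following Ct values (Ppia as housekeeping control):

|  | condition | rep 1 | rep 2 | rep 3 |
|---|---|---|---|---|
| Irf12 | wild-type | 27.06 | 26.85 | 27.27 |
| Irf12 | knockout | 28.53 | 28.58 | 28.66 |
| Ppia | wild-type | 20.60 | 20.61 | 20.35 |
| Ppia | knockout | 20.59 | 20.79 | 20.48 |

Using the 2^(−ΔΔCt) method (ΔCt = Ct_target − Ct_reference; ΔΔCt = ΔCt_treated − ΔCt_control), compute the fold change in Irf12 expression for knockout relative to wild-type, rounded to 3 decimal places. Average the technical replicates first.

0.371

Mean Ct: Irf12 wild-type 27.060; Irf12 knockout 28.590; Ppia wild-type 20.520; Ppia knockout 20.620
ΔCt(wild-type) = 27.060 − 20.520 = 6.540
ΔCt(knockout) = 28.590 − 20.620 = 7.970
ΔΔCt = 7.970 − 6.540 = 1.430
Fold change = 2^(−1.430) = 0.3711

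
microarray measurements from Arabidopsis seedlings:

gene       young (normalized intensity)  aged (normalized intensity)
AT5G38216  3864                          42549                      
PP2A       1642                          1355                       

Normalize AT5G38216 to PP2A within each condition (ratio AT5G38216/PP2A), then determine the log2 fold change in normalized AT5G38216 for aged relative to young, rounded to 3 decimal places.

3.738

AT5G38216/PP2A (young) = 3864 / 1642 = 2.3532
AT5G38216/PP2A (aged) = 42549 / 1355 = 31.401
Fold change = 31.401 / 2.3532 = 13.3440
log2(13.3440) = 3.7381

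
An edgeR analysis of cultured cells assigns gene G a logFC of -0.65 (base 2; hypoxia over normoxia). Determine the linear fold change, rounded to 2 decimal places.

Fold change = 2^(-0.65) = 0.637

0.64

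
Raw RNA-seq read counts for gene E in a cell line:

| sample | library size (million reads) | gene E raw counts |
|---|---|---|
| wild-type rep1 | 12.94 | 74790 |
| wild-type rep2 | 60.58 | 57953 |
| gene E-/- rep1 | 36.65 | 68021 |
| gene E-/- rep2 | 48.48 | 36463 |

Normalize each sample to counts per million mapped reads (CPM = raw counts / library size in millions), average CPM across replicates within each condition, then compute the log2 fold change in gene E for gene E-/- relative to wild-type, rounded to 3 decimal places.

-1.369

CPM(wild-type rep1) = 74790 / 12.94 = 5779.7527
CPM(wild-type rep2) = 57953 / 60.58 = 956.6359
CPM(gene E-/- rep1) = 68021 / 36.65 = 1855.9618
CPM(gene E-/- rep2) = 36463 / 48.48 = 752.1246
mean CPM(wild-type) = 3368.1943; mean CPM(gene E-/-) = 1304.0432
Fold change = 1304.0432 / 3368.1943 = 0.38716
log2(0.38716) = -1.3690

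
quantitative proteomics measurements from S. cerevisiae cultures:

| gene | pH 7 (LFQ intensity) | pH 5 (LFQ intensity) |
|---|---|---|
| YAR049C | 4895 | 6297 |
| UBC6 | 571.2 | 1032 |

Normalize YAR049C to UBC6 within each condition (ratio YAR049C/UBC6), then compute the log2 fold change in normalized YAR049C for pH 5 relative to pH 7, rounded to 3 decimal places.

-0.490

YAR049C/UBC6 (pH 7) = 4895 / 571.2 = 8.5697
YAR049C/UBC6 (pH 5) = 6297 / 1032 = 6.1017
Fold change = 6.1017 / 8.5697 = 0.7120
log2(0.7120) = -0.4900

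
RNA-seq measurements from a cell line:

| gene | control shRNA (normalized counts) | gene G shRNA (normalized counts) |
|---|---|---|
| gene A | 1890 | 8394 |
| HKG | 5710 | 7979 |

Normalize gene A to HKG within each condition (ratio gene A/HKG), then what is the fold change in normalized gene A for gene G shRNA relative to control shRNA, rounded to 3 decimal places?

3.178

gene A/HKG (control shRNA) = 1890 / 5710 = 0.331
gene A/HKG (gene G shRNA) = 8394 / 7979 = 1.052
Fold change = 1.052 / 0.331 = 3.1783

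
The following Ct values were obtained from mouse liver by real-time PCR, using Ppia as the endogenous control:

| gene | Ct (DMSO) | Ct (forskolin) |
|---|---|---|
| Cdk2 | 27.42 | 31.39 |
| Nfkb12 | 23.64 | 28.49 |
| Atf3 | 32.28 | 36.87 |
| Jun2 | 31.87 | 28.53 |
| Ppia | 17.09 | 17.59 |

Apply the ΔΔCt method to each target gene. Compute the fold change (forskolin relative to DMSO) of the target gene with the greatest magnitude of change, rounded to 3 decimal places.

0.049

Cdk2: ΔΔCt = (31.39−17.59) − (27.42−17.09) = 13.80 − 10.33 = 3.47; fold change = 2^-3.47 = 0.090
Nfkb12: ΔΔCt = (28.49−17.59) − (23.64−17.09) = 10.90 − 6.55 = 4.35; fold change = 2^-4.35 = 0.049
Atf3: ΔΔCt = (36.87−17.59) − (32.28−17.09) = 19.28 − 15.19 = 4.09; fold change = 2^-4.09 = 0.059
Jun2: ΔΔCt = (28.53−17.59) − (31.87−17.09) = 10.94 − 14.78 = -3.84; fold change = 2^3.84 = 14.320
Nfkb12 has the largest |ΔΔCt| = 4.35.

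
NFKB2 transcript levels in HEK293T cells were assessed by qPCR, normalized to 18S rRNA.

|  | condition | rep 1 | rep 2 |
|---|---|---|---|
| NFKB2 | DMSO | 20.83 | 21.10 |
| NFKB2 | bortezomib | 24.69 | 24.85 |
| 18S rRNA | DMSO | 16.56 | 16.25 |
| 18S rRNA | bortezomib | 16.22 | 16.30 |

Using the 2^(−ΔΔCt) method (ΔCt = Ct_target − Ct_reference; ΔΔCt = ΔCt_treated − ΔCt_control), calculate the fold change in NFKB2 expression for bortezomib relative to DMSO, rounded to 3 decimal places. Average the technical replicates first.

0.065

Mean Ct: NFKB2 DMSO 20.965; NFKB2 bortezomib 24.770; 18S rRNA DMSO 16.405; 18S rRNA bortezomib 16.260
ΔCt(DMSO) = 20.965 − 16.405 = 4.560
ΔCt(bortezomib) = 24.770 − 16.260 = 8.510
ΔΔCt = 8.510 − 4.560 = 3.950
Fold change = 2^(−3.950) = 0.0647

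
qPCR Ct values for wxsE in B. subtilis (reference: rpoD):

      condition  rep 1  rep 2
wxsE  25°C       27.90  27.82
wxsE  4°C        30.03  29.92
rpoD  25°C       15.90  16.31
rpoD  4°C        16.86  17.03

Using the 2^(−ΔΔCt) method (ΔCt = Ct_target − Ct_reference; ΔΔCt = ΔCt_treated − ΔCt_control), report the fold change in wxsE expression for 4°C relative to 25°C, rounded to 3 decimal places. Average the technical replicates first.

Mean Ct: wxsE 25°C 27.860; wxsE 4°C 29.975; rpoD 25°C 16.105; rpoD 4°C 16.945
ΔCt(25°C) = 27.860 − 16.105 = 11.755
ΔCt(4°C) = 29.975 − 16.945 = 13.030
ΔΔCt = 13.030 − 11.755 = 1.275
Fold change = 2^(−1.275) = 0.4132

0.413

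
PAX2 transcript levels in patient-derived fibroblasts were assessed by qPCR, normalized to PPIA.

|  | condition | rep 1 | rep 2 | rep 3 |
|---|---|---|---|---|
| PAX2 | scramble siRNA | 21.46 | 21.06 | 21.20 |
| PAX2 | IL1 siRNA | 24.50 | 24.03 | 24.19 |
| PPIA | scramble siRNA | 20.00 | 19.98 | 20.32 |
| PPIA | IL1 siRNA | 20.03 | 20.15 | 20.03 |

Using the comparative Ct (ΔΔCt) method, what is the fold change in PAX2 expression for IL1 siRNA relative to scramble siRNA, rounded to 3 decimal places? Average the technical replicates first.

Mean Ct: PAX2 scramble siRNA 21.240; PAX2 IL1 siRNA 24.240; PPIA scramble siRNA 20.100; PPIA IL1 siRNA 20.070
ΔCt(scramble siRNA) = 21.240 − 20.100 = 1.140
ΔCt(IL1 siRNA) = 24.240 − 20.070 = 4.170
ΔΔCt = 4.170 − 1.140 = 3.030
Fold change = 2^(−3.030) = 0.1224

0.122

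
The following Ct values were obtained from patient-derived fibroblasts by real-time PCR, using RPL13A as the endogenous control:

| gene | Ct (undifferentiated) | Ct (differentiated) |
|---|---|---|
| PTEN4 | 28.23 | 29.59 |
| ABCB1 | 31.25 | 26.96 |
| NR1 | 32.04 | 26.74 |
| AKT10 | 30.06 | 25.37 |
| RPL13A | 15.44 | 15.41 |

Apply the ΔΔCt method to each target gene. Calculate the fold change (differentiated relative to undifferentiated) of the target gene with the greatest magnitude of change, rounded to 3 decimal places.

PTEN4: ΔΔCt = (29.59−15.41) − (28.23−15.44) = 14.18 − 12.79 = 1.39; fold change = 2^-1.39 = 0.382
ABCB1: ΔΔCt = (26.96−15.41) − (31.25−15.44) = 11.55 − 15.81 = -4.26; fold change = 2^4.26 = 19.160
NR1: ΔΔCt = (26.74−15.41) − (32.04−15.44) = 11.33 − 16.60 = -5.27; fold change = 2^5.27 = 38.586
AKT10: ΔΔCt = (25.37−15.41) − (30.06−15.44) = 9.96 − 14.62 = -4.66; fold change = 2^4.66 = 25.281
NR1 has the largest |ΔΔCt| = 5.27.

38.586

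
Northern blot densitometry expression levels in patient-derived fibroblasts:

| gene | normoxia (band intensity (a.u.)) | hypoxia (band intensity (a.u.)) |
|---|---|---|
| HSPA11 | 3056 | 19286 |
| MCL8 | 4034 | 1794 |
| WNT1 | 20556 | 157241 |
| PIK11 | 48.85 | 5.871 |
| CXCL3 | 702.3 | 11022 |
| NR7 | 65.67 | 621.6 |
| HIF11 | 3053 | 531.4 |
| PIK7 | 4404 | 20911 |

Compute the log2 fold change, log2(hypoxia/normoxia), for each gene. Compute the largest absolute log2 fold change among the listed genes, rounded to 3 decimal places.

3.972

log2(19286/3056) = 2.658  (HSPA11)
log2(1794/4034) = -1.169  (MCL8)
log2(157241/20556) = 2.935  (WNT1)
log2(5.871/48.85) = -3.057  (PIK11)
log2(11022/702.3) = 3.972  (CXCL3)
log2(621.6/65.67) = 3.243  (NR7)
log2(531.4/3053) = -2.522  (HIF11)
log2(20911/4404) = 2.247  (PIK7)
The largest magnitude belongs to CXCL3.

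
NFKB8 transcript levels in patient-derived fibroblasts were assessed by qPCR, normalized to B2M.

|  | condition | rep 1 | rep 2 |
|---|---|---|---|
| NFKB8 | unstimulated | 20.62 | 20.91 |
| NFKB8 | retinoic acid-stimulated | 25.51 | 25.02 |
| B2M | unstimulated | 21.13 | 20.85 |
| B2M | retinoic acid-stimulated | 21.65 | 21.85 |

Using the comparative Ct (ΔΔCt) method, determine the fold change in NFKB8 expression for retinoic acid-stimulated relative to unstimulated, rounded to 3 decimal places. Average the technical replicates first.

0.075

Mean Ct: NFKB8 unstimulated 20.765; NFKB8 retinoic acid-stimulated 25.265; B2M unstimulated 20.990; B2M retinoic acid-stimulated 21.750
ΔCt(unstimulated) = 20.765 − 20.990 = -0.225
ΔCt(retinoic acid-stimulated) = 25.265 − 21.750 = 3.515
ΔΔCt = 3.515 − (-0.225) = 3.740
Fold change = 2^(−3.740) = 0.0748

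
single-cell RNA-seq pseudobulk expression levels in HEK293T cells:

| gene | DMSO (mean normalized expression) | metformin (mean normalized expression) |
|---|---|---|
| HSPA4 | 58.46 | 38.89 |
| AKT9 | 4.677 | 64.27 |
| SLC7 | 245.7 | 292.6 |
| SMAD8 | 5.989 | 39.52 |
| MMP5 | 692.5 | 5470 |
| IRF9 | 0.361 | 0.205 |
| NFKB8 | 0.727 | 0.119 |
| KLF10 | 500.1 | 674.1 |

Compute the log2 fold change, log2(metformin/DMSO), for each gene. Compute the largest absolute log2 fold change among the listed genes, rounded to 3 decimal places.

3.780

log2(38.89/58.46) = -0.588  (HSPA4)
log2(64.27/4.677) = 3.780  (AKT9)
log2(292.6/245.7) = 0.252  (SLC7)
log2(39.52/5.989) = 2.722  (SMAD8)
log2(5470/692.5) = 2.982  (MMP5)
log2(0.205/0.361) = -0.816  (IRF9)
log2(0.119/0.727) = -2.611  (NFKB8)
log2(674.1/500.1) = 0.431  (KLF10)
The largest magnitude belongs to AKT9.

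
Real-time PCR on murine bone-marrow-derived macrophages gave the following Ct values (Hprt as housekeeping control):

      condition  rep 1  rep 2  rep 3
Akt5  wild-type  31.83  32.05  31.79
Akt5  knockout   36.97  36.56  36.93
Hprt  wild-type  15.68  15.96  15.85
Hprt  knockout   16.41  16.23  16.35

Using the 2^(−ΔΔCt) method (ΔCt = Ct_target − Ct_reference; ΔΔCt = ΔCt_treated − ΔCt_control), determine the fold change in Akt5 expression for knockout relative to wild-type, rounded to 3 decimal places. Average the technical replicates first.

0.046

Mean Ct: Akt5 wild-type 31.890; Akt5 knockout 36.820; Hprt wild-type 15.830; Hprt knockout 16.330
ΔCt(wild-type) = 31.890 − 15.830 = 16.060
ΔCt(knockout) = 36.820 − 16.330 = 20.490
ΔΔCt = 20.490 − 16.060 = 4.430
Fold change = 2^(−4.430) = 0.0464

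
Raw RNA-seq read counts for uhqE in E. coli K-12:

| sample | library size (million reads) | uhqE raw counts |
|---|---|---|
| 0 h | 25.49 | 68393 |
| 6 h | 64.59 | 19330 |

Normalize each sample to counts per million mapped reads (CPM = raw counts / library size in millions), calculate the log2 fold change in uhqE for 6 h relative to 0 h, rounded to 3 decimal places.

-3.164

CPM(0 h) = 68393 / 25.49 = 2683.1306
CPM(6 h) = 19330 / 64.59 = 299.2723
Fold change = 299.2723 / 2683.1306 = 0.11154
log2(0.11154) = -3.1644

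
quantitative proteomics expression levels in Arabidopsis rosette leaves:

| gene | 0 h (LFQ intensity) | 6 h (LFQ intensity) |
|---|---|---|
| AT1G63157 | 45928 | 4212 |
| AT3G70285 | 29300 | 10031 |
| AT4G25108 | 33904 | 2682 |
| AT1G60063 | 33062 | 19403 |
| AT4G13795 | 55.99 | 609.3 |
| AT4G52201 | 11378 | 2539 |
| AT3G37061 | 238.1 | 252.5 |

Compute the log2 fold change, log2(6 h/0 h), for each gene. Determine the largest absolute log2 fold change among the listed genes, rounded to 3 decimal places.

3.660

log2(4212/45928) = -3.447  (AT1G63157)
log2(10031/29300) = -1.546  (AT3G70285)
log2(2682/33904) = -3.660  (AT4G25108)
log2(19403/33062) = -0.769  (AT1G60063)
log2(609.3/55.99) = 3.444  (AT4G13795)
log2(2539/11378) = -2.164  (AT4G52201)
log2(252.5/238.1) = 0.085  (AT3G37061)
The largest magnitude belongs to AT4G25108.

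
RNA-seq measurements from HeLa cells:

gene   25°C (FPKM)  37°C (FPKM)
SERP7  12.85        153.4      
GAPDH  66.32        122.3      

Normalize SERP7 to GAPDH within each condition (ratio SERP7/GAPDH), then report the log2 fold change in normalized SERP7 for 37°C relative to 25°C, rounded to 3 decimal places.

2.695

SERP7/GAPDH (25°C) = 12.85 / 66.32 = 0.19376
SERP7/GAPDH (37°C) = 153.4 / 122.3 = 1.2543
Fold change = 1.2543 / 0.19376 = 6.4735
log2(6.4735) = 2.6945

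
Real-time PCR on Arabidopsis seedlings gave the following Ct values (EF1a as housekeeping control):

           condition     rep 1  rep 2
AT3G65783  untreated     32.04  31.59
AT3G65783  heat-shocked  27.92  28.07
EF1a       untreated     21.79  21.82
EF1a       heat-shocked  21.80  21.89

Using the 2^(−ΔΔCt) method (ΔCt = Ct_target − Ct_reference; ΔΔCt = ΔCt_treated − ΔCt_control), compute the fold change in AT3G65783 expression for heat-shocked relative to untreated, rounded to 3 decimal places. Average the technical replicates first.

Mean Ct: AT3G65783 untreated 31.815; AT3G65783 heat-shocked 27.995; EF1a untreated 21.805; EF1a heat-shocked 21.845
ΔCt(untreated) = 31.815 − 21.805 = 10.010
ΔCt(heat-shocked) = 27.995 − 21.845 = 6.150
ΔΔCt = 6.150 − 10.010 = -3.860
Fold change = 2^(−(-3.860)) = 2^3.860 = 14.5203

14.520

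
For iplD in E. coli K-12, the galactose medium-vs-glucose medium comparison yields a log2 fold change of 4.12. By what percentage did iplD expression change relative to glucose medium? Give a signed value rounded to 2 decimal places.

1638.78%

Fold change = 2^(4.12) = 17.3878
Percent change = (FC − 1) × 100% = (17.3878 − 1) × 100 = 1638.78%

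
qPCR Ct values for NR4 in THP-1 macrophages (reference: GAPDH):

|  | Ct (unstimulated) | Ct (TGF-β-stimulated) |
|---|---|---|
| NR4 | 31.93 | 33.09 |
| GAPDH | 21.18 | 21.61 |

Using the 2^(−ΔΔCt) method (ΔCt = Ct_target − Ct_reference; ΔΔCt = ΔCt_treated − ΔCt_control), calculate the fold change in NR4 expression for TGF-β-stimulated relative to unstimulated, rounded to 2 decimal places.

0.60

ΔCt(unstimulated) = 31.930 − 21.180 = 10.750
ΔCt(TGF-β-stimulated) = 33.090 − 21.610 = 11.480
ΔΔCt = 11.480 − 10.750 = 0.730
Fold change = 2^(−0.730) = 0.603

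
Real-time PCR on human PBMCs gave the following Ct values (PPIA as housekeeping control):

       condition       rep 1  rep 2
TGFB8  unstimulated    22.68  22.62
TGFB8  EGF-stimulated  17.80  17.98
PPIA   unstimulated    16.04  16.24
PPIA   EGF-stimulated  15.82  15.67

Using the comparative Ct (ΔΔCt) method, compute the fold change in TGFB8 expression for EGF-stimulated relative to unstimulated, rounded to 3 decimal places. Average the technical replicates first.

20.606

Mean Ct: TGFB8 unstimulated 22.650; TGFB8 EGF-stimulated 17.890; PPIA unstimulated 16.140; PPIA EGF-stimulated 15.745
ΔCt(unstimulated) = 22.650 − 16.140 = 6.510
ΔCt(EGF-stimulated) = 17.890 − 15.745 = 2.145
ΔΔCt = 2.145 − 6.510 = -4.365
Fold change = 2^(−(-4.365)) = 2^4.365 = 20.6061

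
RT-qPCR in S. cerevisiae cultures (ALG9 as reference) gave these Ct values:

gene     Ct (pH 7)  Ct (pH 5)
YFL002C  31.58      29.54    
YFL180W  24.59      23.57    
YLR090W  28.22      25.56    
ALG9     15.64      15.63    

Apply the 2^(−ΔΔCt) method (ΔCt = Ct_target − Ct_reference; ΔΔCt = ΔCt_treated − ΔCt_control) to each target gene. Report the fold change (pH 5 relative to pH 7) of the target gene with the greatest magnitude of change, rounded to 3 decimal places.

6.277

YFL002C: ΔΔCt = (29.54−15.63) − (31.58−15.64) = 13.91 − 15.94 = -2.03; fold change = 2^2.03 = 4.084
YFL180W: ΔΔCt = (23.57−15.63) − (24.59−15.64) = 7.94 − 8.95 = -1.01; fold change = 2^1.01 = 2.014
YLR090W: ΔΔCt = (25.56−15.63) − (28.22−15.64) = 9.93 − 12.58 = -2.65; fold change = 2^2.65 = 6.277
YLR090W has the largest |ΔΔCt| = 2.65.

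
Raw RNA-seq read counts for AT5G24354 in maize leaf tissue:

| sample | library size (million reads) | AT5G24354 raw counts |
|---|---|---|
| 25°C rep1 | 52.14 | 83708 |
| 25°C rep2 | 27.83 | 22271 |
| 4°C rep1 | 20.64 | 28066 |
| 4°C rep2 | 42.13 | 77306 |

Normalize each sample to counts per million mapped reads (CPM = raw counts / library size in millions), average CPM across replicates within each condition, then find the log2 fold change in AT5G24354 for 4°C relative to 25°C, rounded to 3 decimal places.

CPM(25°C rep1) = 83708 / 52.14 = 1605.4469
CPM(25°C rep2) = 22271 / 27.83 = 800.2515
CPM(4°C rep1) = 28066 / 20.64 = 1359.7868
CPM(4°C rep2) = 77306 / 42.13 = 1834.9395
mean CPM(25°C) = 1202.8492; mean CPM(4°C) = 1597.3631
Fold change = 1597.3631 / 1202.8492 = 1.32798
log2(1.32798) = 0.4092

0.409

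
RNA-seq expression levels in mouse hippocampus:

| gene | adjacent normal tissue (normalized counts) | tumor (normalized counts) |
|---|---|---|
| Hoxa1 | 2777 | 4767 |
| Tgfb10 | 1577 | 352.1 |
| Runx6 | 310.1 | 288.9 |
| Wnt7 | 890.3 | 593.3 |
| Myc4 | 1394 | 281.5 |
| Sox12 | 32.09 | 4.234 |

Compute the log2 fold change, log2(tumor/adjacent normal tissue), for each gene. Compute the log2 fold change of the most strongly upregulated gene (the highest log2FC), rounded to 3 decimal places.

0.780

log2(4767/2777) = 0.780  (Hoxa1)
log2(352.1/1577) = -2.163  (Tgfb10)
log2(288.9/310.1) = -0.102  (Runx6)
log2(593.3/890.3) = -0.586  (Wnt7)
log2(281.5/1394) = -2.308  (Myc4)
log2(4.234/32.09) = -2.922  (Sox12)
Hoxa1 is most strongly upregulated.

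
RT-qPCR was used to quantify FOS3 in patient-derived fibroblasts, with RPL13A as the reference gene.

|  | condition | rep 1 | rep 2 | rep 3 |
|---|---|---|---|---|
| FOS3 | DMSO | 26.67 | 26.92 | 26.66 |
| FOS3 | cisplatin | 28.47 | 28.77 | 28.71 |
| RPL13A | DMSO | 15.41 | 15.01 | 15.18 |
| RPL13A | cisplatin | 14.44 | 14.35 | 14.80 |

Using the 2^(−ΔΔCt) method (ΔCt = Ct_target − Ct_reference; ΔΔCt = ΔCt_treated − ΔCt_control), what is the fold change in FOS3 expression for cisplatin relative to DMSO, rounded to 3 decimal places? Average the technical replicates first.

0.168

Mean Ct: FOS3 DMSO 26.750; FOS3 cisplatin 28.650; RPL13A DMSO 15.200; RPL13A cisplatin 14.530
ΔCt(DMSO) = 26.750 − 15.200 = 11.550
ΔCt(cisplatin) = 28.650 − 14.530 = 14.120
ΔΔCt = 14.120 − 11.550 = 2.570
Fold change = 2^(−2.570) = 0.1684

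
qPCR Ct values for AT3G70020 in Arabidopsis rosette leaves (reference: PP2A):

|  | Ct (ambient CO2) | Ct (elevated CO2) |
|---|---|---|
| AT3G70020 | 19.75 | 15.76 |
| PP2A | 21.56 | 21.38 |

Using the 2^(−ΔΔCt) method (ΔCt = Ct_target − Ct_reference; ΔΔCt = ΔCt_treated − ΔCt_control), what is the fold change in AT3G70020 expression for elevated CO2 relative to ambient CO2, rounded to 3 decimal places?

14.026

ΔCt(ambient CO2) = 19.750 − 21.560 = -1.810
ΔCt(elevated CO2) = 15.760 − 21.380 = -5.620
ΔΔCt = -5.620 − (-1.810) = -3.810
Fold change = 2^(−(-3.810)) = 2^3.810 = 14.0257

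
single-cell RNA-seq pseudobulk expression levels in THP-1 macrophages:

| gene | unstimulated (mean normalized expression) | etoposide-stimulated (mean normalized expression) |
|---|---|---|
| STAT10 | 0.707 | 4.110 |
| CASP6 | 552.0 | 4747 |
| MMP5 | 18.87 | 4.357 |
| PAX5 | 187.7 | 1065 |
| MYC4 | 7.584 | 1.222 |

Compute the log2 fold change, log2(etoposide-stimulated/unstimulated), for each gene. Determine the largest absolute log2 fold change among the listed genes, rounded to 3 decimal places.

log2(4.110/0.707) = 2.539  (STAT10)
log2(4747/552.0) = 3.104  (CASP6)
log2(4.357/18.87) = -2.115  (MMP5)
log2(1065/187.7) = 2.504  (PAX5)
log2(1.222/7.584) = -2.634  (MYC4)
The largest magnitude belongs to CASP6.

3.104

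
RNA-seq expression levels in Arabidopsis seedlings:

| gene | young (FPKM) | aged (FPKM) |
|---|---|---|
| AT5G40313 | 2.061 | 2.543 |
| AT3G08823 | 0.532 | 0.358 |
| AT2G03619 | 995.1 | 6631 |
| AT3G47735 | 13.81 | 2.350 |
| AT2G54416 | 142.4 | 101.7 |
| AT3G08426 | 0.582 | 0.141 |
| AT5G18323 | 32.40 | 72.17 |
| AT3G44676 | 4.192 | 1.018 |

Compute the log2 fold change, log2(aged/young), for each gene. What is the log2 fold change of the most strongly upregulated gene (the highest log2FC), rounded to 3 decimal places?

log2(2.543/2.061) = 0.303  (AT5G40313)
log2(0.358/0.532) = -0.571  (AT3G08823)
log2(6631/995.1) = 2.736  (AT2G03619)
log2(2.350/13.81) = -2.555  (AT3G47735)
log2(101.7/142.4) = -0.486  (AT2G54416)
log2(0.141/0.582) = -2.045  (AT3G08426)
log2(72.17/32.40) = 1.155  (AT5G18323)
log2(1.018/4.192) = -2.042  (AT3G44676)
AT2G03619 is most strongly upregulated.

2.736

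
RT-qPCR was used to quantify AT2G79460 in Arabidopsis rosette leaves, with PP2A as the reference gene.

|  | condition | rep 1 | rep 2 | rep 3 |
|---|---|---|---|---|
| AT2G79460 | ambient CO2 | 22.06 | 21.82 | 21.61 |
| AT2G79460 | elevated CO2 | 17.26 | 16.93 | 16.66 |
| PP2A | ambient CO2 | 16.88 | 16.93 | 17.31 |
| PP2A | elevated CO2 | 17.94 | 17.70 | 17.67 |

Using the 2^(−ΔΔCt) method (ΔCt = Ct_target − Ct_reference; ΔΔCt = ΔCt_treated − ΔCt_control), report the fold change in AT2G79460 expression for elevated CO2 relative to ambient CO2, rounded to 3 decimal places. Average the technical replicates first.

48.840

Mean Ct: AT2G79460 ambient CO2 21.830; AT2G79460 elevated CO2 16.950; PP2A ambient CO2 17.040; PP2A elevated CO2 17.770
ΔCt(ambient CO2) = 21.830 − 17.040 = 4.790
ΔCt(elevated CO2) = 16.950 − 17.770 = -0.820
ΔΔCt = -0.820 − 4.790 = -5.610
Fold change = 2^(−(-5.610)) = 2^5.610 = 48.8403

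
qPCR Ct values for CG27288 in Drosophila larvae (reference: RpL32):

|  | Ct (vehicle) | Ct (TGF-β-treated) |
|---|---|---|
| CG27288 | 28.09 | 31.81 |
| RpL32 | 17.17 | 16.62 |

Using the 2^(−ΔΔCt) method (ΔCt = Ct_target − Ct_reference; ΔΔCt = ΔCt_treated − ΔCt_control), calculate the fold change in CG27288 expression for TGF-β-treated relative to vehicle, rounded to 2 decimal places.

0.05

ΔCt(vehicle) = 28.090 − 17.170 = 10.920
ΔCt(TGF-β-treated) = 31.810 − 16.620 = 15.190
ΔΔCt = 15.190 − 10.920 = 4.270
Fold change = 2^(−4.270) = 0.052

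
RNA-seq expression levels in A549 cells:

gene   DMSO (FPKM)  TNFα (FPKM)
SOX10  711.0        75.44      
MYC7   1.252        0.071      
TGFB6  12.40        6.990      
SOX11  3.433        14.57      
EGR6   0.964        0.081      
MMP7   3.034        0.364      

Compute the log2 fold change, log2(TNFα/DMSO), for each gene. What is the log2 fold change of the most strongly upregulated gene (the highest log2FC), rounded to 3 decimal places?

2.085

log2(75.44/711.0) = -3.236  (SOX10)
log2(0.071/1.252) = -4.140  (MYC7)
log2(6.990/12.40) = -0.827  (TGFB6)
log2(14.57/3.433) = 2.085  (SOX11)
log2(0.081/0.964) = -3.573  (EGR6)
log2(0.364/3.034) = -3.059  (MMP7)
SOX11 is most strongly upregulated.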